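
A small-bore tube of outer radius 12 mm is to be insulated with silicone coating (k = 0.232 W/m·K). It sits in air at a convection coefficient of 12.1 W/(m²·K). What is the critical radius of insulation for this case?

r_cr ≈ 19.2 mm

For a cylinder r_cr = k/h = 0.232/12.1
r_cr = 19.2 mm; since the bare radius (12 mm) is below r_cr, adding a thin layer of insulation will *increase* heat loss.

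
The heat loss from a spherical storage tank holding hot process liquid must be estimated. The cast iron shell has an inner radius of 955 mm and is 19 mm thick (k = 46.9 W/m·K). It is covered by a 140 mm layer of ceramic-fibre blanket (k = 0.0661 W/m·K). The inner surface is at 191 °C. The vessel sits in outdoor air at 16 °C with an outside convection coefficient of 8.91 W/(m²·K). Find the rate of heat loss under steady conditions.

For a spherical shell R = (1/r₁ − 1/r₂)/(4πk); film R = 1/(h·4πr²). In series:
R_cast iron shell = (1/0.955 − 1/0.974)/(4π×46.9) = 3.466×10^-5 K/W
R_ceramic-fibre blanket = (1/0.974 − 1/1.114)/(4π×0.0661) = 0.1553 K/W
R_outer film = 1/(h·4πr_o²) = 1/(8.91×4π×1.114²) = 0.007197 K/W
R_total = 0.1626 K/W
Q = ΔT/R_total = 175/0.1626

Q ≈ 1080 W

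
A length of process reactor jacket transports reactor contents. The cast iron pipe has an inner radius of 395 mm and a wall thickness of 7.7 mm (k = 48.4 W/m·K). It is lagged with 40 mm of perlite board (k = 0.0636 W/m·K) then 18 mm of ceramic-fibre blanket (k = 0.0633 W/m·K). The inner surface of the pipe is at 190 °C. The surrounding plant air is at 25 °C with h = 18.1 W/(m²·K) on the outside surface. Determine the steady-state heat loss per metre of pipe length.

Radial resistances (cylindrical: R_cond = ln(r_o/r_i)/(2πkL), R_conv = 1/(h·2πrL)):
R_cast iron pipe wall = ln(402.7/395)/(2π×48.4×1) = 6.348×10^-5 K/W
R_perlite board = ln(442.7/402.7)/(2π×0.0636×1) = 0.237 K/W
R_ceramic-fibre blanket = ln(460.7/442.7)/(2π×0.0633×1) = 0.1002 K/W
R_outer film = 1/(h_o·2πr_oL) = 1/(18.1×2π×0.4607×1) = 0.01909 K/W
R_total = 0.3563 K/W
Q = ΔT/R_total = 165/0.3563

q′ ≈ 463 W/m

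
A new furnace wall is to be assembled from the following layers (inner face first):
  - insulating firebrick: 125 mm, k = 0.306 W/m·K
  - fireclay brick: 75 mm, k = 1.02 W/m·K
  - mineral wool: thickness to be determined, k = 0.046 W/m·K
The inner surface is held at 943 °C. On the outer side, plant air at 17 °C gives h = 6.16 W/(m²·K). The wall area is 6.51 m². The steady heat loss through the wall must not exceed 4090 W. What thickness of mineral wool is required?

Thermal resistances in series:
R_insulating firebrick = L/(kA) = 0.125/(0.306×6.51) = 0.06275 K/W
R_fireclay brick = L/(kA) = 0.075/(1.02×6.51) = 0.01129 K/W
R_outer film = 1/(h_o·A) = 1/(6.16×6.51) = 0.02494 K/W
Sum of the known resistances R_other = 0.09898 K/W
Required total resistance R_tot = ΔT/Q_allow = 926/4090 = 0.2264 K/W
R_mineral wool = R_tot − R_other = 0.1274 K/W
L = R·k·A = 0.1274×0.046×6.51

L ≈ 38.2 mm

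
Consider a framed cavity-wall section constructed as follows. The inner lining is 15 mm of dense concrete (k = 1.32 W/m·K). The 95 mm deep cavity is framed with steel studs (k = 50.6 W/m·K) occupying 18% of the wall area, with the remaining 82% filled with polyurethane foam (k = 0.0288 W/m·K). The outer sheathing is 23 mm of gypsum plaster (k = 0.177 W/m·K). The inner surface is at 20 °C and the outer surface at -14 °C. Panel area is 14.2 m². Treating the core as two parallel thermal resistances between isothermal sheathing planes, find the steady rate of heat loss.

Q ≈ 3180 W

Sheathing layers in series; stud and cavity paths in parallel between them.
R_inner = 0.015/(1.32×14.2) = 8.003×10^-4 K/W
R_stud  = 0.095/(50.6×0.18×14.2) = 7.345×10^-4 K/W
R_cav   = 0.095/(0.0288×0.82×14.2) = 0.2833 K/W
1/R_core = 1/R_stud + 1/R_cav → R_core = 7.326×10^-4 K/W
R_outer = 0.023/(0.177×14.2) = 0.009151 K/W
R_total = 0.01068 K/W
Q = ΔT/R_total = 34/0.01068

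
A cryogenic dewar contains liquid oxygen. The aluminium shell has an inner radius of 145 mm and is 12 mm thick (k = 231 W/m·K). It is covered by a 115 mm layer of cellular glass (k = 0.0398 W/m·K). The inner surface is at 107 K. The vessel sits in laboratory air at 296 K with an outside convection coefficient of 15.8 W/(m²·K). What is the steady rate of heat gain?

Q ≈ 34.7 W

For a spherical shell R = (1/r₁ − 1/r₂)/(4πk); film R = 1/(h·4πr²). In series:
R_aluminium shell = (1/0.145 − 1/0.157)/(4π×231) = 1.816×10^-4 K/W
R_cellular glass = (1/0.157 − 1/0.272)/(4π×0.0398) = 5.384 K/W
R_outer film = 1/(h·4πr_o²) = 1/(15.8×4π×0.272²) = 0.06808 K/W
R_total = 5.453 K/W
Q = ΔT/R_total = 189/5.453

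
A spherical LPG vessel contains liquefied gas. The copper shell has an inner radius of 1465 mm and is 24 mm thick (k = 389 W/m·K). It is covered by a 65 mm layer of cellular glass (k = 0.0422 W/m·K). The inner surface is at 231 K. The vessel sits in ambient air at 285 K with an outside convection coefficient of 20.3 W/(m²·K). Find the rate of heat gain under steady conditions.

Q ≈ 989 W

Each spherical layer contributes R = (1/r_i − 1/r_o)/(4πk):
R_copper shell = (1/1.465 − 1/1.489)/(4π×389) = 2.251×10^-6 K/W
R_cellular glass = (1/1.489 − 1/1.554)/(4π×0.0422) = 0.05297 K/W
R_outer film = 1/(h·4πr_o²) = 1/(20.3×4π×1.554²) = 0.001623 K/W
R_total = 0.0546 K/W
Q = ΔT/R_total = 54/0.0546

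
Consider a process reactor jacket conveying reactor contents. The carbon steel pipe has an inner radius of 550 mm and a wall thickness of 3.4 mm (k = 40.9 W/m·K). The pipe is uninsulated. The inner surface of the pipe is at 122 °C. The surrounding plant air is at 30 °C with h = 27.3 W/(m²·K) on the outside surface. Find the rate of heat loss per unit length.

q′ ≈ 8710 W/m

Cylindrical conduction, so R = ln(r₂/r₁)/(2πkL) per layer, in series:
R_carbon steel pipe wall = ln(553.4/550)/(2π×40.9×1) = 2.398×10^-5 K/W
R_outer film = 1/(h_o·2πr_oL) = 1/(27.3×2π×0.5534×1) = 0.01053 K/W
R_total = 0.01056 K/W
Q = ΔT/R_total = 92/0.01056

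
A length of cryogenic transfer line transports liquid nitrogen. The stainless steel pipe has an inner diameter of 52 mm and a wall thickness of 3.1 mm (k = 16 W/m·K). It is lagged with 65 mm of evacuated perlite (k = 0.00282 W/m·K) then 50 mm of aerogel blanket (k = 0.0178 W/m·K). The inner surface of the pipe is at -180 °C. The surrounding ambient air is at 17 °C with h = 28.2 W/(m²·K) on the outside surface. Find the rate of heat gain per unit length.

Cylindrical conduction, so R = ln(r₂/r₁)/(2πkL) per layer, in series:
R_stainless steel pipe wall = ln(29.1/26)/(2π×16×1) = 0.00112 K/W
R_evacuated perlite = ln(94.1/29.1)/(2π×0.00282×1) = 66.24 K/W
R_aerogel blanket = ln(144.1/94.1)/(2π×0.0178×1) = 3.81 K/W
R_outer film = 1/(h_o·2πr_oL) = 1/(28.2×2π×0.1441×1) = 0.03917 K/W
R_total = 70.09 K/W
Q = ΔT/R_total = 197/70.09

q′ ≈ 2.81 W/m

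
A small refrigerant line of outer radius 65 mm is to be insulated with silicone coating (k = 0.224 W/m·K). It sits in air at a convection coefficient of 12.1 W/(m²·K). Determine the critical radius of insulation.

r_cr ≈ 18.5 mm

For a cylinder r_cr = k/h = 0.224/12.1
r_cr = 18.5 mm; since the bare radius (65 mm) is above r_cr, any added insulation will reduce heat loss.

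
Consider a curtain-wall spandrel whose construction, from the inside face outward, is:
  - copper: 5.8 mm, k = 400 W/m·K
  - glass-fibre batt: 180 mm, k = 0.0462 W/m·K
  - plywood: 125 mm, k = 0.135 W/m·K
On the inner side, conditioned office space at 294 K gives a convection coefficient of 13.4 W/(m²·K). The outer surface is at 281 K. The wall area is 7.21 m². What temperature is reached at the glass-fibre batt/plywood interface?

T ≈ 283 K

Thermal resistances in series:
R_inner film = 1/(h_i·A) = 1/(13.4×7.21) = 0.01035 K/W
R_copper = L/(kA) = 0.0058/(400×7.21) = 2.011×10^-6 K/W
R_glass-fibre batt = L/(kA) = 0.18/(0.0462×7.21) = 0.5404 K/W
R_plywood = L/(kA) = 0.125/(0.135×7.21) = 0.1284 K/W
R_total = 0.6791 K/W;  Q = ΔT/R_total = 13/0.6791 = 19.14 W
T_interface = T_inner − Q·ΣR(inner→interface) = 294 − 19.1×0.5507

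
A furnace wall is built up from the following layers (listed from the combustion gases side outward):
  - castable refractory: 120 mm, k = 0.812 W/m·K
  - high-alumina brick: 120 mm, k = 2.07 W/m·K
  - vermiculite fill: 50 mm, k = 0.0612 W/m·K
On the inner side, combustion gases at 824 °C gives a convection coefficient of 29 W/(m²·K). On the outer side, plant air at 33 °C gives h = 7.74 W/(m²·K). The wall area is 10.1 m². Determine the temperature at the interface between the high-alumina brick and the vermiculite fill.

T ≈ 664 °C

Model the wall as resistances in series:
R_inner film = 1/(h_i·A) = 1/(29×10.1) = 0.003414 K/W
R_castable refractory = L/(kA) = 0.12/(0.812×10.1) = 0.01463 K/W
R_high-alumina brick = L/(kA) = 0.12/(2.07×10.1) = 0.00574 K/W
R_vermiculite fill = L/(kA) = 0.05/(0.0612×10.1) = 0.08089 K/W
R_outer film = 1/(h_o·A) = 1/(7.74×10.1) = 0.01279 K/W
R_total = 0.1175 K/W;  Q = ΔT/R_total = 791/0.1175 = 6734 W
T_interface = T_inner − Q·ΣR(inner→interface) = 824 − 6730×0.02379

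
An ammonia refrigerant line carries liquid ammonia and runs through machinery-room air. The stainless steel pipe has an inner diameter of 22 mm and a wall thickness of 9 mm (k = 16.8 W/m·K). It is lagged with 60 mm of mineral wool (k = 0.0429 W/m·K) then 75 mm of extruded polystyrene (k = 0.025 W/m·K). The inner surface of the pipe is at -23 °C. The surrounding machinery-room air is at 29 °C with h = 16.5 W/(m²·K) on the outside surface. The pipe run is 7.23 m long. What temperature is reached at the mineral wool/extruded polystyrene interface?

T ≈ 5.42 °C

Cylindrical conduction, so R = ln(r₂/r₁)/(2πkL) per layer, in series:
R_stainless steel pipe wall = ln(20/11)/(2π×16.8×7.23) = 7.833×10^-4 K/W
R_mineral wool = ln(80/20)/(2π×0.0429×7.23) = 0.7113 K/W
R_extruded polystyrene = ln(155/80)/(2π×0.025×7.23) = 0.5824 K/W
R_outer film = 1/(h_o·2πr_oL) = 1/(16.5×2π×0.155×7.23) = 0.008607 K/W
R_total = 1.303 K/W
Q = ΔT/R_total = 52/1.303
Q = 39.9 W
T_interface = T_inner + Q·ΣR(inner→interface) = -23 + 39.9×0.7121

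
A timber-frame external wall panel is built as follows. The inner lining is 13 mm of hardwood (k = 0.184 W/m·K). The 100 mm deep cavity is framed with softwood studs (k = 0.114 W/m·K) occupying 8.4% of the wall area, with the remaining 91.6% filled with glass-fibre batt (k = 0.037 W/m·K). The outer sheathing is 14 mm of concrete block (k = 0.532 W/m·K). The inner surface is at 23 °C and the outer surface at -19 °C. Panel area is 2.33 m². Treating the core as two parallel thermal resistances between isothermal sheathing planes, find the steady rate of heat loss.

Q ≈ 40.8 W

Sheathing layers in series; stud and cavity paths in parallel between them.
R_inner = 0.013/(0.184×2.33) = 0.03032 K/W
R_stud  = 0.1/(0.114×0.084×2.33) = 4.482 K/W
R_cav   = 0.1/(0.037×0.916×2.33) = 1.266 K/W
1/R_core = 1/R_stud + 1/R_cav → R_core = 0.9874 K/W
R_outer = 0.014/(0.532×2.33) = 0.01129 K/W
R_total = 1.029 K/W
Q = ΔT/R_total = 42/1.029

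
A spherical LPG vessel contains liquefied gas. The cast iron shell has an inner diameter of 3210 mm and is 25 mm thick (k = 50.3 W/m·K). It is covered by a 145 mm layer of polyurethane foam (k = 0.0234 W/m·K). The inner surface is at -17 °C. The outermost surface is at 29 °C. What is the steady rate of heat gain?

Q ≈ 270 W

Each spherical layer contributes R = (1/r_i − 1/r_o)/(4πk):
R_cast iron shell = (1/1.605 − 1/1.63)/(4π×50.3) = 1.512×10^-5 K/W
R_polyurethane foam = (1/1.63 − 1/1.775)/(4π×0.0234) = 0.1704 K/W
R_total = 0.1704 K/W
Q = ΔT/R_total = 46/0.1704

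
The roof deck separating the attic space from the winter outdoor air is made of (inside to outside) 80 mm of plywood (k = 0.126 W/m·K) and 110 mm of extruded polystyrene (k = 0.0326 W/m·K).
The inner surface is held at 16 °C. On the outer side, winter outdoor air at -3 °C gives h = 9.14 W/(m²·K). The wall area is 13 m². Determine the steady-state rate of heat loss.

Series thermal resistances:
R_plywood = L/(kA) = 0.08/(0.126×13) = 0.04884 K/W
R_extruded polystyrene = L/(kA) = 0.11/(0.0326×13) = 0.2596 K/W
R_outer film = 1/(h_o·A) = 1/(9.14×13) = 0.008416 K/W
R_total = 0.3168 K/W
Q = ΔT / R_total = 19 / 0.3168

Q ≈ 60 W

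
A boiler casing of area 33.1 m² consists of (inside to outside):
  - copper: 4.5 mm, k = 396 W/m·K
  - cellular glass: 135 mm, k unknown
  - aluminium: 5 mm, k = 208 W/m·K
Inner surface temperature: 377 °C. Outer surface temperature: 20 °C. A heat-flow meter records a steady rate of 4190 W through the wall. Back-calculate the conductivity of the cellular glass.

Using the resistance-network approach (series):
R_copper = L/(kA) = 0.0045/(396×33.1) = 3.433×10^-7 K/W
R_aluminium = L/(kA) = 0.005/(208×33.1) = 7.262×10^-7 K/W
Sum of known resistances R_other = 1.07×10^-6 K/W
Total R = ΔT/Q = 357/4190 = 0.0852 K/W
R_cellular glass = R_total − R_other = 0.0852 K/W
k = L/(R·A) = 0.135/(0.0852×33.1)

k ≈ 0.0479 W/(m·K)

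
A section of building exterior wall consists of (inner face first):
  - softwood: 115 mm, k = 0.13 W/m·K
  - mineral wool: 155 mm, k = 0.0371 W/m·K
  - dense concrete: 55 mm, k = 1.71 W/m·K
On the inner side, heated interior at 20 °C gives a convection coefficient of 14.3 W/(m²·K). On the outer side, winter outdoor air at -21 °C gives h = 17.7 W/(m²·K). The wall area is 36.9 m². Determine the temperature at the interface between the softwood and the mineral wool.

T ≈ 12.5 °C

Treating each layer as a thermal resistance in series:
R_inner film = 1/(h_i·A) = 1/(14.3×36.9) = 0.001895 K/W
R_softwood = L/(kA) = 0.115/(0.13×36.9) = 0.02397 K/W
R_mineral wool = L/(kA) = 0.155/(0.0371×36.9) = 0.1132 K/W
R_dense concrete = L/(kA) = 0.055/(1.71×36.9) = 8.716×10^-4 K/W
R_outer film = 1/(h_o·A) = 1/(17.7×36.9) = 0.001531 K/W
R_total = 0.1415 K/W;  Q = ΔT/R_total = 41/0.1415 = 289.8 W
T_interface = T_inner − Q·ΣR(inner→interface) = 20 − 290×0.02587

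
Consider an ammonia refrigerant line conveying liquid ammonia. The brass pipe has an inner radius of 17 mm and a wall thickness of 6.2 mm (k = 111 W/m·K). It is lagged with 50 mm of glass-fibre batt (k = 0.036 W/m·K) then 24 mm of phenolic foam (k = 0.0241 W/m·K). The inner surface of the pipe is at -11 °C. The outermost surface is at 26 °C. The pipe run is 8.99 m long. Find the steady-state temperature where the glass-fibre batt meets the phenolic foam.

T ≈ 16 °C

Cylindrical conduction, so R = ln(r₂/r₁)/(2πkL) per layer, in series:
R_brass pipe wall = ln(23.2/17)/(2π×111×8.99) = 4.959×10^-5 K/W
R_glass-fibre batt = ln(73.2/23.2)/(2π×0.036×8.99) = 0.5651 K/W
R_phenolic foam = ln(97.2/73.2)/(2π×0.0241×8.99) = 0.2083 K/W
R_total = 0.7734 K/W
Q = ΔT/R_total = 37/0.7734
Q = 47.8 W
T_interface = T_inner + Q·ΣR(inner→interface) = -11 + 47.8×0.5651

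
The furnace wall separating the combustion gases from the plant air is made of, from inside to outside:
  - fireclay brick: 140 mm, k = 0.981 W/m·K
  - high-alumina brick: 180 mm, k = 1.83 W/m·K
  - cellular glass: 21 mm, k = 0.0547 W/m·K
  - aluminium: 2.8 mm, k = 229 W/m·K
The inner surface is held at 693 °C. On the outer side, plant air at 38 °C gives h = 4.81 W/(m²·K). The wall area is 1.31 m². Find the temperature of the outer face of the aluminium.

Using the resistance-network approach (series):
R_fireclay brick = L/(kA) = 0.14/(0.981×1.31) = 0.1089 K/W
R_high-alumina brick = L/(kA) = 0.18/(1.83×1.31) = 0.07508 K/W
R_cellular glass = L/(kA) = 0.021/(0.0547×1.31) = 0.2931 K/W
R_aluminium = L/(kA) = 0.0028/(229×1.31) = 9.334×10^-6 K/W
R_outer film = 1/(h_o·A) = 1/(4.81×1.31) = 0.1587 K/W
R_total = 0.6358 K/W;  Q = ΔT/R_total = 655/0.6358 = 1030 W
T_interface = T_inner − Q·ΣR(inner→interface) = 693 − 1030×0.4771

T ≈ 201 °C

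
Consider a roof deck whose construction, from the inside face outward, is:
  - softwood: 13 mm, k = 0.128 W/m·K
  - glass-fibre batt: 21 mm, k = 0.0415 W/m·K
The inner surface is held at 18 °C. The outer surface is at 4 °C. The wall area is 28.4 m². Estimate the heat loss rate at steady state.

Model the wall as resistances in series:
R_softwood = L/(kA) = 0.013/(0.128×28.4) = 0.003576 K/W
R_glass-fibre batt = L/(kA) = 0.021/(0.0415×28.4) = 0.01782 K/W
R_total = 0.02139 K/W
Q = ΔT / R_total = 14 / 0.02139

Q ≈ 654 W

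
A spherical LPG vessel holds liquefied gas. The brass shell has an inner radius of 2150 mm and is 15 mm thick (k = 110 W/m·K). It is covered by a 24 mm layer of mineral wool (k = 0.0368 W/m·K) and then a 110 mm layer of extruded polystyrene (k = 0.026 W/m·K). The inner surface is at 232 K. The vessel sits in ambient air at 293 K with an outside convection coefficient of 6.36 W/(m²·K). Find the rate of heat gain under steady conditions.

Q ≈ 760 W

For a spherical shell R = (1/r₁ − 1/r₂)/(4πk); film R = 1/(h·4πr²). In series:
R_brass shell = (1/2.15 − 1/2.165)/(4π×110) = 2.331×10^-6 K/W
R_mineral wool = (1/2.165 − 1/2.189)/(4π×0.0368) = 0.01095 K/W
R_extruded polystyrene = (1/2.189 − 1/2.299)/(4π×0.026) = 0.0669 K/W
R_outer film = 1/(h·4πr_o²) = 1/(6.36×4π×2.299²) = 0.002367 K/W
R_total = 0.08022 K/W
Q = ΔT/R_total = 61/0.08022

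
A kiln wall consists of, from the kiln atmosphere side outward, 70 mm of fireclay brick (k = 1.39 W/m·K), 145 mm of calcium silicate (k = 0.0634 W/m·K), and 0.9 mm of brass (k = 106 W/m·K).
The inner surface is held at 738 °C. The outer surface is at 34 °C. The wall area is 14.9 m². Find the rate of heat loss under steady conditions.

Q ≈ 4490 W

Treating each layer as a thermal resistance in series:
R_fireclay brick = L/(kA) = 0.07/(1.39×14.9) = 0.00338 K/W
R_calcium silicate = L/(kA) = 0.145/(0.0634×14.9) = 0.1535 K/W
R_brass = L/(kA) = 0.0009/(106×14.9) = 5.698×10^-7 K/W
R_total = 0.1569 K/W
Q = ΔT / R_total = 704 / 0.1569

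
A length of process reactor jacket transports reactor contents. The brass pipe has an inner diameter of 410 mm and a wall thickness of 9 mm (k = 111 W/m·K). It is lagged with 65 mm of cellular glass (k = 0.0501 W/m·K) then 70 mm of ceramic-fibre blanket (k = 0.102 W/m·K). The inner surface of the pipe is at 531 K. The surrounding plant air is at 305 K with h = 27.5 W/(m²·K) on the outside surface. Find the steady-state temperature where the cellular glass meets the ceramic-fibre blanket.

T ≈ 373 K

Per-layer cylindrical resistances, series-summed:
R_brass pipe wall = ln(214/205)/(2π×111×1) = 6.161×10^-5 K/W
R_cellular glass = ln(279/214)/(2π×0.0501×1) = 0.8426 K/W
R_ceramic-fibre blanket = ln(349/279)/(2π×0.102×1) = 0.3493 K/W
R_outer film = 1/(h_o·2πr_oL) = 1/(27.5×2π×0.349×1) = 0.01658 K/W
R_total = 1.209 K/W
Q = ΔT/R_total = 226/1.209
Q = 187 W/m
T_interface = T_inner − Q·ΣR(inner→interface) = 531 − 187×0.8426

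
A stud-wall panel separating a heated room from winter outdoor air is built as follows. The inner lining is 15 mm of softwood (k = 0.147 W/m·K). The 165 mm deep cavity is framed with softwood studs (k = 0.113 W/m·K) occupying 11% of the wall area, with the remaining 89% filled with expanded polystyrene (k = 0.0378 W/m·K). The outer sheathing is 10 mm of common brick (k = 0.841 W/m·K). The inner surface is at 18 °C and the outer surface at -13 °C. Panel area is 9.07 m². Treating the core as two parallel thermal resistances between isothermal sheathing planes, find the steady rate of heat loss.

Sheathing layers in series; stud and cavity paths in parallel between them.
R_inner = 0.015/(0.147×9.07) = 0.01125 K/W
R_stud  = 0.165/(0.113×0.11×9.07) = 1.464 K/W
R_cav   = 0.165/(0.0378×0.89×9.07) = 0.5407 K/W
1/R_core = 1/R_stud + 1/R_cav → R_core = 0.3949 K/W
R_outer = 0.01/(0.841×9.07) = 0.001311 K/W
R_total = 0.4074 K/W
Q = ΔT/R_total = 31/0.4074

Q ≈ 76.1 W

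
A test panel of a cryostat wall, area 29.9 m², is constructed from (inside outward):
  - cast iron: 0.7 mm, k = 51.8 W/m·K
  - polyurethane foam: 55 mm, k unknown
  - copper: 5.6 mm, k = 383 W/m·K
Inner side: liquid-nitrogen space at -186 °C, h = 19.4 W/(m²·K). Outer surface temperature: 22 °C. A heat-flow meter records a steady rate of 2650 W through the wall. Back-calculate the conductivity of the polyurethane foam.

k ≈ 0.024 W/(m·K)

Thermal resistances in series:
R_inner film = 1/(h_i·A) = 1/(19.4×29.9) = 0.001724 K/W
R_cast iron = L/(kA) = 0.0007/(51.8×29.9) = 4.52×10^-7 K/W
R_copper = L/(kA) = 0.0056/(383×29.9) = 4.89×10^-7 K/W
Sum of known resistances R_other = 0.001725 K/W
Total R = ΔT/Q = 208/2650 = 0.07849 K/W
R_polyurethane foam = R_total − R_other = 0.07677 K/W
k = L/(R·A) = 0.055/(0.07677×29.9)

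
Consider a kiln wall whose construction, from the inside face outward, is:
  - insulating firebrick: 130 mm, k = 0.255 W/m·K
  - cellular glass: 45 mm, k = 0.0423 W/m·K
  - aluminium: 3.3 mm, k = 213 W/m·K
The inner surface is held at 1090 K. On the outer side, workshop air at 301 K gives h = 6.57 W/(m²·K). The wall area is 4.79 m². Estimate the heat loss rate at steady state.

Series thermal resistances:
R_insulating firebrick = L/(kA) = 0.13/(0.255×4.79) = 0.1064 K/W
R_cellular glass = L/(kA) = 0.045/(0.0423×4.79) = 0.2221 K/W
R_aluminium = L/(kA) = 0.0033/(213×4.79) = 3.234×10^-6 K/W
R_outer film = 1/(h_o·A) = 1/(6.57×4.79) = 0.03178 K/W
R_total = 0.3603 K/W
Q = ΔT / R_total = 789 / 0.3603

Q ≈ 2190 W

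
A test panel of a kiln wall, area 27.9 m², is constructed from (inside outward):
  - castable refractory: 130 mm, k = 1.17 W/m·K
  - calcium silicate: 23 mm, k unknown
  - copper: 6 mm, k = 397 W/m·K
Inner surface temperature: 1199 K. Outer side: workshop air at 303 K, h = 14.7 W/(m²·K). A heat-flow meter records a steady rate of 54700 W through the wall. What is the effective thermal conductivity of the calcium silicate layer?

Model the wall as resistances in series:
R_castable refractory = L/(kA) = 0.13/(1.17×27.9) = 0.003982 K/W
R_copper = L/(kA) = 0.006/(397×27.9) = 5.417×10^-7 K/W
R_outer film = 1/(h_o·A) = 1/(14.7×27.9) = 0.002438 K/W
Sum of known resistances R_other = 0.006421 K/W
Total R = ΔT/Q = 896/54700 = 0.01638 K/W
R_calcium silicate = R_total − R_other = 0.009959 K/W
k = L/(R·A) = 0.023/(0.009959×27.9)

k ≈ 0.0828 W/(m·K)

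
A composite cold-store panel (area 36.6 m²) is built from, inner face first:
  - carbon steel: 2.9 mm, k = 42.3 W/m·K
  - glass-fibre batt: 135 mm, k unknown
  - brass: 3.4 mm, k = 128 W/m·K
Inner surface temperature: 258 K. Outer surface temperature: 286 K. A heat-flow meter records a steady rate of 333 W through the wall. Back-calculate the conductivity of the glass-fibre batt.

Series thermal resistances:
R_carbon steel = L/(kA) = 0.0029/(42.3×36.6) = 1.873×10^-6 K/W
R_brass = L/(kA) = 0.0034/(128×36.6) = 7.258×10^-7 K/W
Sum of known resistances R_other = 2.599×10^-6 K/W
Total R = ΔT/Q = 28/333 = 0.08408 K/W
R_glass-fibre batt = R_total − R_other = 0.08408 K/W
k = L/(R·A) = 0.135/(0.08408×36.6)

k ≈ 0.0439 W/(m·K)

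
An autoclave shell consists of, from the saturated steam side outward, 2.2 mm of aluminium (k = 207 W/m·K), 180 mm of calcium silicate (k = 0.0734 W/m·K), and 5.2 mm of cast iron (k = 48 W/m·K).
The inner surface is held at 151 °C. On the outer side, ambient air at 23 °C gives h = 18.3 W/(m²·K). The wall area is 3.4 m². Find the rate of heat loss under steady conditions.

Q ≈ 174 W

Using the resistance-network approach (series):
R_aluminium = L/(kA) = 0.0022/(207×3.4) = 3.126×10^-6 K/W
R_calcium silicate = L/(kA) = 0.18/(0.0734×3.4) = 0.7213 K/W
R_cast iron = L/(kA) = 0.0052/(48×3.4) = 3.186×10^-5 K/W
R_outer film = 1/(h_o·A) = 1/(18.3×3.4) = 0.01607 K/W
R_total = 0.7374 K/W
Q = ΔT / R_total = 128 / 0.7374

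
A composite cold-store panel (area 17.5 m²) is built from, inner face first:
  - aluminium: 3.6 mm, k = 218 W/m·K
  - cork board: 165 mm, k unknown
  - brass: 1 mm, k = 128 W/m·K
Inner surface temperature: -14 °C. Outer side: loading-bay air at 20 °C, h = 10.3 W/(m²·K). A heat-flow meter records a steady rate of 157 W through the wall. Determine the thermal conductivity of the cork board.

k ≈ 0.0447 W/(m·K)

Model the wall as resistances in series:
R_aluminium = L/(kA) = 0.0036/(218×17.5) = 9.436×10^-7 K/W
R_brass = L/(kA) = 0.001/(128×17.5) = 4.464×10^-7 K/W
R_outer film = 1/(h_o·A) = 1/(10.3×17.5) = 0.005548 K/W
Sum of known resistances R_other = 0.005549 K/W
Total R = ΔT/Q = 34/157 = 0.2166 K/W
R_cork board = R_total − R_other = 0.211 K/W
k = L/(R·A) = 0.165/(0.211×17.5)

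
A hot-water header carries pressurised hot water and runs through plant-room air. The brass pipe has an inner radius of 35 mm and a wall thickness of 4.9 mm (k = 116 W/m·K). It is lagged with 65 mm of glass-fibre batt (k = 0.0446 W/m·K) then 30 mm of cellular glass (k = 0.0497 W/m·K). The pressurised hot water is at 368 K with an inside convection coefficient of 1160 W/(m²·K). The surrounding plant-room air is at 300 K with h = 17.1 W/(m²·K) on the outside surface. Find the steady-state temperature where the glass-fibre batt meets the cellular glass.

Treating each annulus and film as a series resistance:
R_inner film = 1/(h_i·2πr₁L) = 1/(1160×2π×0.035×1) = 0.00392 K/W
R_brass pipe wall = ln(39.9/35)/(2π×116×1) = 1.798×10^-4 K/W
R_glass-fibre batt = ln(104.9/39.9)/(2π×0.0446×1) = 3.449 K/W
R_cellular glass = ln(134.9/104.9)/(2π×0.0497×1) = 0.8055 K/W
R_outer film = 1/(h_o·2πr_oL) = 1/(17.1×2π×0.1349×1) = 0.06899 K/W
R_total = 4.328 K/W
Q = ΔT/R_total = 68/4.328
Q = 15.7 W/m
T_interface = T_inner − Q·ΣR(inner→interface) = 368 − 15.7×3.454

T ≈ 314 K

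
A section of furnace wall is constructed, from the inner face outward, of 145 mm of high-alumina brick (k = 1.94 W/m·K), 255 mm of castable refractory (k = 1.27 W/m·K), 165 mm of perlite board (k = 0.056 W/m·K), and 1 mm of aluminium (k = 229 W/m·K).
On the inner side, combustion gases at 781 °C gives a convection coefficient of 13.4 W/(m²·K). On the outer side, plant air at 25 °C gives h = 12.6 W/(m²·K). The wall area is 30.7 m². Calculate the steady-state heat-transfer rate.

Series thermal resistances:
R_inner film = 1/(h_i·A) = 1/(13.4×30.7) = 0.002431 K/W
R_high-alumina brick = L/(kA) = 0.145/(1.94×30.7) = 0.002435 K/W
R_castable refractory = L/(kA) = 0.255/(1.27×30.7) = 0.00654 K/W
R_perlite board = L/(kA) = 0.165/(0.056×30.7) = 0.09597 K/W
R_aluminium = L/(kA) = 0.001/(229×30.7) = 1.422×10^-7 K/W
R_outer film = 1/(h_o·A) = 1/(12.6×30.7) = 0.002585 K/W
R_total = 0.11 K/W
Q = ΔT / R_total = 756 / 0.11

Q ≈ 6870 W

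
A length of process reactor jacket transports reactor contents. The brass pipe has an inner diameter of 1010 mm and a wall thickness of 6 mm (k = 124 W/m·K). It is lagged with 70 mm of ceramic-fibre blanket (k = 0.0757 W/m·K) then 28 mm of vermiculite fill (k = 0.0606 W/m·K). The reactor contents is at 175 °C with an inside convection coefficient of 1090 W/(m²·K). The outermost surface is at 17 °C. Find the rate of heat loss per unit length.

q′ ≈ 401 W/m

Per-layer cylindrical resistances, series-summed:
R_inner film = 1/(h_i·2πr₁L) = 1/(1090×2π×0.505×1) = 2.891×10^-4 K/W
R_brass pipe wall = ln(511/505)/(2π×124×1) = 1.516×10^-5 K/W
R_ceramic-fibre blanket = ln(581/511)/(2π×0.0757×1) = 0.2699 K/W
R_vermiculite fill = ln(609/581)/(2π×0.0606×1) = 0.1236 K/W
R_total = 0.3938 K/W
Q = ΔT/R_total = 158/0.3938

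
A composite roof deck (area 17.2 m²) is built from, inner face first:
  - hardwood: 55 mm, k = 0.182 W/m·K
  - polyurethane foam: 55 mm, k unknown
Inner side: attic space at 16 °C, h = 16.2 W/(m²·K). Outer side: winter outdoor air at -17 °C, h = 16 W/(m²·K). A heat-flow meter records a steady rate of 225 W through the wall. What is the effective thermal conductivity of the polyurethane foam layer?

k ≈ 0.0262 W/(m·K)

Series thermal resistances:
R_inner film = 1/(h_i·A) = 1/(16.2×17.2) = 0.003589 K/W
R_hardwood = L/(kA) = 0.055/(0.182×17.2) = 0.01757 K/W
R_outer film = 1/(h_o·A) = 1/(16×17.2) = 0.003634 K/W
Sum of known resistances R_other = 0.02479 K/W
Total R = ΔT/Q = 33/225 = 0.1467 K/W
R_polyurethane foam = R_total − R_other = 0.1219 K/W
k = L/(R·A) = 0.055/(0.1219×17.2)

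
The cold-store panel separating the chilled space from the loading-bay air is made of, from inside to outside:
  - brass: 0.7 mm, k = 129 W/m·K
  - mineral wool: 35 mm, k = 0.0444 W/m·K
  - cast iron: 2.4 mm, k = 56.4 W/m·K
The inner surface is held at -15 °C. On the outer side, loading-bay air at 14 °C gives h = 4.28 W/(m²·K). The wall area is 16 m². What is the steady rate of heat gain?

Model the wall as resistances in series:
R_brass = L/(kA) = 0.0007/(129×16) = 3.391×10^-7 K/W
R_mineral wool = L/(kA) = 0.035/(0.0444×16) = 0.04927 K/W
R_cast iron = L/(kA) = 0.0024/(56.4×16) = 2.66×10^-6 K/W
R_outer film = 1/(h_o·A) = 1/(4.28×16) = 0.0146 K/W
R_total = 0.06387 K/W
Q = ΔT / R_total = 29 / 0.06387

Q ≈ 454 W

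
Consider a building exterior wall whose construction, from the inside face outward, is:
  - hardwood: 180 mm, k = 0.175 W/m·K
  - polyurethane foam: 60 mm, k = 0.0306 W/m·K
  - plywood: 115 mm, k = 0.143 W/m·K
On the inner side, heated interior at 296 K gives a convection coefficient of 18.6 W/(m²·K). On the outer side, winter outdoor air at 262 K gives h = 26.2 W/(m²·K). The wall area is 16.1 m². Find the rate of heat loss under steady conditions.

Series thermal resistances:
R_inner film = 1/(h_i·A) = 1/(18.6×16.1) = 0.003339 K/W
R_hardwood = L/(kA) = 0.18/(0.175×16.1) = 0.06389 K/W
R_polyurethane foam = L/(kA) = 0.06/(0.0306×16.1) = 0.1218 K/W
R_plywood = L/(kA) = 0.115/(0.143×16.1) = 0.04995 K/W
R_outer film = 1/(h_o·A) = 1/(26.2×16.1) = 0.002371 K/W
R_total = 0.2413 K/W
Q = ΔT / R_total = 34 / 0.2413

Q ≈ 141 W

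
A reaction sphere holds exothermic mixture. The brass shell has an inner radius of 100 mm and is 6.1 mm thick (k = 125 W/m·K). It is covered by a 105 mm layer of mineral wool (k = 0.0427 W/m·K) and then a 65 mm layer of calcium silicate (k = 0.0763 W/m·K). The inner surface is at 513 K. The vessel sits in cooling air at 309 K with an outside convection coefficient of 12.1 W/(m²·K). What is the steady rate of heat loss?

Q ≈ 20.4 W

Each spherical layer contributes R = (1/r_i − 1/r_o)/(4πk):
R_brass shell = (1/0.1 − 1/0.1061)/(4π×125) = 3.66×10^-4 K/W
R_mineral wool = (1/0.1061 − 1/0.2111)/(4π×0.0427) = 8.737 K/W
R_calcium silicate = (1/0.2111 − 1/0.2761)/(4π×0.0763) = 1.163 K/W
R_outer film = 1/(h·4πr_o²) = 1/(12.1×4π×0.2761²) = 0.08627 K/W
R_total = 9.986 K/W
Q = ΔT/R_total = 204/9.986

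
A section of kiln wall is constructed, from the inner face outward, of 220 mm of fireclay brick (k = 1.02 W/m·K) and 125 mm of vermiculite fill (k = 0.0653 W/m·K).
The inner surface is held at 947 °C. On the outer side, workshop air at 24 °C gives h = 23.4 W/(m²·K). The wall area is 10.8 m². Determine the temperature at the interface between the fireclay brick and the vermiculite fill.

T ≈ 855 °C

Thermal resistances in series:
R_fireclay brick = L/(kA) = 0.22/(1.02×10.8) = 0.01997 K/W
R_vermiculite fill = L/(kA) = 0.125/(0.0653×10.8) = 0.1772 K/W
R_outer film = 1/(h_o·A) = 1/(23.4×10.8) = 0.003957 K/W
R_total = 0.2012 K/W;  Q = ΔT/R_total = 923/0.2012 = 4588 W
T_interface = T_inner − Q·ΣR(inner→interface) = 947 − 4590×0.01997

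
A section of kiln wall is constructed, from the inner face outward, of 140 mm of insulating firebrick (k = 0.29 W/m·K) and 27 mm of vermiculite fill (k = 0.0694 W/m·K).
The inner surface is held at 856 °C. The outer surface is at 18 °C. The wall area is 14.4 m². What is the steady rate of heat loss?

Q ≈ 13800 W

Using the resistance-network approach (series):
R_insulating firebrick = L/(kA) = 0.14/(0.29×14.4) = 0.03352 K/W
R_vermiculite fill = L/(kA) = 0.027/(0.0694×14.4) = 0.02702 K/W
R_total = 0.06054 K/W
Q = ΔT / R_total = 838 / 0.06054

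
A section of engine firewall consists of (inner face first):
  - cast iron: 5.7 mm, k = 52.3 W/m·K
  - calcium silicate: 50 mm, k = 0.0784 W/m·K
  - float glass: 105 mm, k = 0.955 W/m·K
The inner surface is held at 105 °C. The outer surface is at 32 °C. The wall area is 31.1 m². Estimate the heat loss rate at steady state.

Q ≈ 3040 W

Treating each layer as a thermal resistance in series:
R_cast iron = L/(kA) = 0.0057/(52.3×31.1) = 3.504×10^-6 K/W
R_calcium silicate = L/(kA) = 0.05/(0.0784×31.1) = 0.02051 K/W
R_float glass = L/(kA) = 0.105/(0.955×31.1) = 0.003535 K/W
R_total = 0.02405 K/W
Q = ΔT / R_total = 73 / 0.02405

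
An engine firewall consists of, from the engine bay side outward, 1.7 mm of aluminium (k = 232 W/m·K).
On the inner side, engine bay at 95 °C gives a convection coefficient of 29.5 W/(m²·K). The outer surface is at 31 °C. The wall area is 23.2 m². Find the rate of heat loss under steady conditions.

Q ≈ 43800 W

Using the resistance-network approach (series):
R_inner film = 1/(h_i·A) = 1/(29.5×23.2) = 0.001461 K/W
R_aluminium = L/(kA) = 0.0017/(232×23.2) = 3.158×10^-7 K/W
R_total = 0.001461 K/W
Q = ΔT / R_total = 64 / 0.001461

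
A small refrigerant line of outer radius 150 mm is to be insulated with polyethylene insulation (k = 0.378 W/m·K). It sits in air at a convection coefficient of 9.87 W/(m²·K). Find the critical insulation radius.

r_cr ≈ 38.3 mm

For a cylinder r_cr = k/h = 0.378/9.87
r_cr = 38.3 mm; since the bare radius (150 mm) is above r_cr, any added insulation will reduce heat loss.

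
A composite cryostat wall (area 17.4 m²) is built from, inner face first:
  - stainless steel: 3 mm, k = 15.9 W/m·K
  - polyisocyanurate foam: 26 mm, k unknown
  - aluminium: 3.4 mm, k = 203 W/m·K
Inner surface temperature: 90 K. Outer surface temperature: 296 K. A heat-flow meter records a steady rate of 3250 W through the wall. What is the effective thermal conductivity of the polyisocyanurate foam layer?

k ≈ 0.0236 W/(m·K)

Model the wall as resistances in series:
R_stainless steel = L/(kA) = 0.003/(15.9×17.4) = 1.084×10^-5 K/W
R_aluminium = L/(kA) = 0.0034/(203×17.4) = 9.626×10^-7 K/W
Sum of known resistances R_other = 1.181×10^-5 K/W
Total R = ΔT/Q = 206/3250 = 0.06338 K/W
R_polyisocyanurate foam = R_total − R_other = 0.06337 K/W
k = L/(R·A) = 0.026/(0.06337×17.4)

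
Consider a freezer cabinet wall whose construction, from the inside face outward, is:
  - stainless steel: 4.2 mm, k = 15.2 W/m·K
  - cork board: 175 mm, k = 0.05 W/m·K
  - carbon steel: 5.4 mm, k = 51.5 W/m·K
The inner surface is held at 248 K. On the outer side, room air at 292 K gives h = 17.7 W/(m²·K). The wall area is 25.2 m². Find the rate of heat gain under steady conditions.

Q ≈ 312 W

Treating each layer as a thermal resistance in series:
R_stainless steel = L/(kA) = 0.0042/(15.2×25.2) = 1.096×10^-5 K/W
R_cork board = L/(kA) = 0.175/(0.05×25.2) = 0.1389 K/W
R_carbon steel = L/(kA) = 0.0054/(51.5×25.2) = 4.161×10^-6 K/W
R_outer film = 1/(h_o·A) = 1/(17.7×25.2) = 0.002242 K/W
R_total = 0.1411 K/W
Q = ΔT / R_total = 44 / 0.1411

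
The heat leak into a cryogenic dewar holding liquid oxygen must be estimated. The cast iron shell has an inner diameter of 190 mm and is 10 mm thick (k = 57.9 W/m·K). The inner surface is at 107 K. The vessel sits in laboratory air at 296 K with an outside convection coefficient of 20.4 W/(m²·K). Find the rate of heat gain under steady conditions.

Radial (spherical) resistances in series:
R_cast iron shell = (1/0.095 − 1/0.105)/(4π×57.9) = 0.001378 K/W
R_outer film = 1/(h·4πr_o²) = 1/(20.4×4π×0.105²) = 0.3538 K/W
R_total = 0.3552 K/W
Q = ΔT/R_total = 189/0.3552

Q ≈ 532 W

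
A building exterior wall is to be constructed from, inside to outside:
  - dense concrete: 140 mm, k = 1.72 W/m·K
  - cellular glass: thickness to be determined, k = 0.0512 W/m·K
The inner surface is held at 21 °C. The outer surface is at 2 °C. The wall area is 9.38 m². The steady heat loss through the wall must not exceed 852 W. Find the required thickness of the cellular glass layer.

L ≈ 6.54 mm

Model the wall as resistances in series:
R_dense concrete = L/(kA) = 0.14/(1.72×9.38) = 0.008678 K/W
Sum of the known resistances R_other = 0.008678 K/W
Required total resistance R_tot = ΔT/Q_allow = 19/852 = 0.0223 K/W
R_cellular glass = R_tot − R_other = 0.01362 K/W
L = R·k·A = 0.01362×0.0512×9.38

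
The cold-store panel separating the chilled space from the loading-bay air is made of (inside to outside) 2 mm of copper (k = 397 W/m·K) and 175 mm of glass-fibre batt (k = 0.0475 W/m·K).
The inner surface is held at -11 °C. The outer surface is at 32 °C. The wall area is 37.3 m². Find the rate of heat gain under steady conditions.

Q ≈ 435 W

Model the wall as resistances in series:
R_copper = L/(kA) = 0.002/(397×37.3) = 1.351×10^-7 K/W
R_glass-fibre batt = L/(kA) = 0.175/(0.0475×37.3) = 0.09877 K/W
R_total = 0.09877 K/W
Q = ΔT / R_total = 43 / 0.09877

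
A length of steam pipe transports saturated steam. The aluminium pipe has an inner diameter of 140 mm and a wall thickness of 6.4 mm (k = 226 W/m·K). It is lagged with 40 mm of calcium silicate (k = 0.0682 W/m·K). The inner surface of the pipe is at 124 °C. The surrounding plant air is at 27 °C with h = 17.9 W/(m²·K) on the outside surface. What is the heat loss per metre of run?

q′ ≈ 91.6 W/m

Radial resistances (cylindrical: R_cond = ln(r_o/r_i)/(2πkL), R_conv = 1/(h·2πrL)):
R_aluminium pipe wall = ln(76.4/70)/(2π×226×1) = 6.161×10^-5 K/W
R_calcium silicate = ln(116.4/76.4)/(2π×0.0682×1) = 0.9826 K/W
R_outer film = 1/(h_o·2πr_oL) = 1/(17.9×2π×0.1164×1) = 0.07639 K/W
R_total = 1.059 K/W
Q = ΔT/R_total = 97/1.059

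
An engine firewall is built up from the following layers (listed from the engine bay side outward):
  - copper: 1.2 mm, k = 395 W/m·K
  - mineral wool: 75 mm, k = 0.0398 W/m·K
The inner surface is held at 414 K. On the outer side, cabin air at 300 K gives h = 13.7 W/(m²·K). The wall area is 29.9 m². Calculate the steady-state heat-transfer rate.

Thermal resistances in series:
R_copper = L/(kA) = 0.0012/(395×29.9) = 1.016×10^-7 K/W
R_mineral wool = L/(kA) = 0.075/(0.0398×29.9) = 0.06302 K/W
R_outer film = 1/(h_o·A) = 1/(13.7×29.9) = 0.002441 K/W
R_total = 0.06547 K/W
Q = ΔT / R_total = 114 / 0.06547

Q ≈ 1740 W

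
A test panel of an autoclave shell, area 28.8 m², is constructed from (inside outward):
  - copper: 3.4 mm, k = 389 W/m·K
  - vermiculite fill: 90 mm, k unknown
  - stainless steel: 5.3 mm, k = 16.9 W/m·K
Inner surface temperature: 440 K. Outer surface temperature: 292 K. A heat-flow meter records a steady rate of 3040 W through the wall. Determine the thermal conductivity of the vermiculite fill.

Model the wall as resistances in series:
R_copper = L/(kA) = 0.0034/(389×28.8) = 3.035×10^-7 K/W
R_stainless steel = L/(kA) = 0.0053/(16.9×28.8) = 1.089×10^-5 K/W
Sum of known resistances R_other = 1.119×10^-5 K/W
Total R = ΔT/Q = 148/3040 = 0.04868 K/W
R_vermiculite fill = R_total − R_other = 0.04867 K/W
k = L/(R·A) = 0.09/(0.04867×28.8)

k ≈ 0.0642 W/(m·K)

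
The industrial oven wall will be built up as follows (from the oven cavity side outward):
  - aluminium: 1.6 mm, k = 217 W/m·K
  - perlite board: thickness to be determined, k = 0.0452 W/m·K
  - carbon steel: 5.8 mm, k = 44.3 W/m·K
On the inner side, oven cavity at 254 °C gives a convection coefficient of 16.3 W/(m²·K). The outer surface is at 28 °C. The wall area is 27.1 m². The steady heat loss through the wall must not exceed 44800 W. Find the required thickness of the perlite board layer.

L ≈ 3.4 mm

Thermal resistances in series:
R_inner film = 1/(h_i·A) = 1/(16.3×27.1) = 0.002264 K/W
R_aluminium = L/(kA) = 0.0016/(217×27.1) = 2.721×10^-7 K/W
R_carbon steel = L/(kA) = 0.0058/(44.3×27.1) = 4.831×10^-6 K/W
Sum of the known resistances R_other = 0.002269 K/W
Required total resistance R_tot = ΔT/Q_allow = 226/44800 = 0.005045 K/W
R_perlite board = R_tot − R_other = 0.002776 K/W
L = R·k·A = 0.002776×0.0452×27.1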